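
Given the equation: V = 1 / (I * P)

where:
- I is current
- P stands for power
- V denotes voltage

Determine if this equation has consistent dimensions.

No

I (current) has dimensions [I].
P (power) has dimensions [L^2 M T^-3].
V (voltage) has dimensions [I^-1 L^2 M T^-3].

Left side: [I^-1 L^2 M T^-3]
Right side: [I^-1 L^-2 M^-1 T^3]

The two sides have different dimensions, so the equation is NOT dimensionally consistent.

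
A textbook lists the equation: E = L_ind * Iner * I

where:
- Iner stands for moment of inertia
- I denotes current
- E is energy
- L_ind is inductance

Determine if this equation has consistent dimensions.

No

Iner (moment of inertia) has dimensions [L^2 M].
I (current) has dimensions [I].
E (energy) has dimensions [L^2 M T^-2].
L_ind (inductance) has dimensions [I^-2 L^2 M T^-2].

Left side: [L^2 M T^-2]
Right side: [I^-1 L^4 M^2 T^-2]

The two sides have different dimensions, so the equation is NOT dimensionally consistent.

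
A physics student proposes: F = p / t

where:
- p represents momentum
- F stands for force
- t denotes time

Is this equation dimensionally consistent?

Yes

p (momentum) has dimensions [L M T^-1].
F (force) has dimensions [L M T^-2].
t (time) has dimensions [T].

Left side: [L M T^-2]
Right side: [L M T^-2]

Both sides have the same dimensions, so the equation is dimensionally consistent.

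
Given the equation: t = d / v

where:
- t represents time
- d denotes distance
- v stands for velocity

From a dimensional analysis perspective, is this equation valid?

Yes

t (time) has dimensions [T].
d (distance) has dimensions [L].
v (velocity) has dimensions [L T^-1].

Left side: [T]
Right side: [T]

Both sides have the same dimensions, so the equation is dimensionally consistent.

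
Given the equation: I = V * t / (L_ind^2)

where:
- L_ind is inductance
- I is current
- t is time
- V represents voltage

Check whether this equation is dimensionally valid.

No

L_ind (inductance) has dimensions [I^-2 L^2 M T^-2].
I (current) has dimensions [I].
t (time) has dimensions [T].
V (voltage) has dimensions [I^-1 L^2 M T^-3].

Left side: [I]
Right side: [I^3 L^-2 M^-1 T^2]

The two sides have different dimensions, so the equation is NOT dimensionally consistent.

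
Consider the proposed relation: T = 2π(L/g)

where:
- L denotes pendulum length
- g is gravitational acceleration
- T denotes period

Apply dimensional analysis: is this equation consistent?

No

L (pendulum length) has dimensions [L].
g (gravitational acceleration) has dimensions [L T^-2].
T (period) has dimensions [T].

Left side: [T]
Right side: [T^2]

The two sides have different dimensions, so the equation is NOT dimensionally consistent.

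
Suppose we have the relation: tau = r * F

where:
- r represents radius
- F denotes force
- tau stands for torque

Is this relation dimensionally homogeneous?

Yes

r (radius) has dimensions [L].
F (force) has dimensions [L M T^-2].
tau (torque) has dimensions [L^2 M T^-2].

Left side: [L^2 M T^-2]
Right side: [L^2 M T^-2]

Both sides have the same dimensions, so the equation is dimensionally consistent.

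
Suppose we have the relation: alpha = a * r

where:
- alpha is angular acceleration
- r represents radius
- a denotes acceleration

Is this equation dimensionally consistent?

No

alpha (angular acceleration) has dimensions [T^-2].
r (radius) has dimensions [L].
a (acceleration) has dimensions [L T^-2].

Left side: [T^-2]
Right side: [L^2 T^-2]

The two sides have different dimensions, so the equation is NOT dimensionally consistent.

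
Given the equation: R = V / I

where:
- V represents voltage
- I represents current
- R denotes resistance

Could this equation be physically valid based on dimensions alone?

Yes

V (voltage) has dimensions [I^-1 L^2 M T^-3].
I (current) has dimensions [I].
R (resistance) has dimensions [I^-2 L^2 M T^-3].

Left side: [I^-2 L^2 M T^-3]
Right side: [I^-2 L^2 M T^-3]

Both sides have the same dimensions, so the equation is dimensionally consistent.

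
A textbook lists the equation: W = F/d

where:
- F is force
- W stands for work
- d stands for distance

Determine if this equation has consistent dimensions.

No

F (force) has dimensions [L M T^-2].
W (work) has dimensions [L^2 M T^-2].
d (distance) has dimensions [L].

Left side: [L^2 M T^-2]
Right side: [M T^-2]

The two sides have different dimensions, so the equation is NOT dimensionally consistent.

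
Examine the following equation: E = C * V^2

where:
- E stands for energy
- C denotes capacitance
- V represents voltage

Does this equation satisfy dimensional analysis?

Yes

E (energy) has dimensions [L^2 M T^-2].
C (capacitance) has dimensions [I^2 L^-2 M^-1 T^4].
V (voltage) has dimensions [I^-1 L^2 M T^-3].

Left side: [L^2 M T^-2]
Right side: [L^2 M T^-2]

Both sides have the same dimensions, so the equation is dimensionally consistent.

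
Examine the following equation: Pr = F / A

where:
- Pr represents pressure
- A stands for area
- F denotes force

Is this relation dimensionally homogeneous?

Yes

Pr (pressure) has dimensions [L^-1 M T^-2].
A (area) has dimensions [L^2].
F (force) has dimensions [L M T^-2].

Left side: [L^-1 M T^-2]
Right side: [L^-1 M T^-2]

Both sides have the same dimensions, so the equation is dimensionally consistent.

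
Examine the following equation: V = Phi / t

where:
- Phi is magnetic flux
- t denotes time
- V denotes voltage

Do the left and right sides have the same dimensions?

Yes

Phi (magnetic flux) has dimensions [I^-1 L^2 M T^-2].
t (time) has dimensions [T].
V (voltage) has dimensions [I^-1 L^2 M T^-3].

Left side: [I^-1 L^2 M T^-3]
Right side: [I^-1 L^2 M T^-3]

Both sides have the same dimensions, so the equation is dimensionally consistent.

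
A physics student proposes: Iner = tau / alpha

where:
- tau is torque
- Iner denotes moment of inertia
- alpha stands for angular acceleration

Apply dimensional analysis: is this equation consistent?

Yes

tau (torque) has dimensions [L^2 M T^-2].
Iner (moment of inertia) has dimensions [L^2 M].
alpha (angular acceleration) has dimensions [T^-2].

Left side: [L^2 M]
Right side: [L^2 M]

Both sides have the same dimensions, so the equation is dimensionally consistent.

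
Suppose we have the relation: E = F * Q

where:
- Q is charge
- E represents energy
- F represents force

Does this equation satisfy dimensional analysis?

No

Q (charge) has dimensions [I T].
E (energy) has dimensions [L^2 M T^-2].
F (force) has dimensions [L M T^-2].

Left side: [L^2 M T^-2]
Right side: [I L M T^-1]

The two sides have different dimensions, so the equation is NOT dimensionally consistent.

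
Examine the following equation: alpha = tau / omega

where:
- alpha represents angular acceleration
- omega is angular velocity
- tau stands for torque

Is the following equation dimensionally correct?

No

alpha (angular acceleration) has dimensions [T^-2].
omega (angular velocity) has dimensions [T^-1].
tau (torque) has dimensions [L^2 M T^-2].

Left side: [T^-2]
Right side: [L^2 M T^-1]

The two sides have different dimensions, so the equation is NOT dimensionally consistent.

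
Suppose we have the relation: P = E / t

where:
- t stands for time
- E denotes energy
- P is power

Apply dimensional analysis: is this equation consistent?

Yes

t (time) has dimensions [T].
E (energy) has dimensions [L^2 M T^-2].
P (power) has dimensions [L^2 M T^-3].

Left side: [L^2 M T^-3]
Right side: [L^2 M T^-3]

Both sides have the same dimensions, so the equation is dimensionally consistent.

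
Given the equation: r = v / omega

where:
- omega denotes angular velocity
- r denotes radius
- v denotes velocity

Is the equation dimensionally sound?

Yes

omega (angular velocity) has dimensions [T^-1].
r (radius) has dimensions [L].
v (velocity) has dimensions [L T^-1].

Left side: [L]
Right side: [L]

Both sides have the same dimensions, so the equation is dimensionally consistent.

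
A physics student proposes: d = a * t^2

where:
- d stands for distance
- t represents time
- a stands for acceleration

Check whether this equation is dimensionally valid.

Yes

d (distance) has dimensions [L].
t (time) has dimensions [T].
a (acceleration) has dimensions [L T^-2].

Left side: [L]
Right side: [L]

Both sides have the same dimensions, so the equation is dimensionally consistent.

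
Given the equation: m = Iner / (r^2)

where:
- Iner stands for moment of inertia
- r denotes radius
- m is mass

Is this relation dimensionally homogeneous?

Yes

Iner (moment of inertia) has dimensions [L^2 M].
r (radius) has dimensions [L].
m (mass) has dimensions [M].

Left side: [M]
Right side: [M]

Both sides have the same dimensions, so the equation is dimensionally consistent.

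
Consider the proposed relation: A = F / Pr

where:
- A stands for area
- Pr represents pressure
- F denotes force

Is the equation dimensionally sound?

Yes

A (area) has dimensions [L^2].
Pr (pressure) has dimensions [L^-1 M T^-2].
F (force) has dimensions [L M T^-2].

Left side: [L^2]
Right side: [L^2]

Both sides have the same dimensions, so the equation is dimensionally consistent.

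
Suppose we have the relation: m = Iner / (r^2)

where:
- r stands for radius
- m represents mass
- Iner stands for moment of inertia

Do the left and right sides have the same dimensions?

Yes

r (radius) has dimensions [L].
m (mass) has dimensions [M].
Iner (moment of inertia) has dimensions [L^2 M].

Left side: [M]
Right side: [M]

Both sides have the same dimensions, so the equation is dimensionally consistent.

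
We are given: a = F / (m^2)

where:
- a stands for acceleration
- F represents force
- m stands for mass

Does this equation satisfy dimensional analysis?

No

a (acceleration) has dimensions [L T^-2].
F (force) has dimensions [L M T^-2].
m (mass) has dimensions [M].

Left side: [L T^-2]
Right side: [L M^-1 T^-2]

The two sides have different dimensions, so the equation is NOT dimensionally consistent.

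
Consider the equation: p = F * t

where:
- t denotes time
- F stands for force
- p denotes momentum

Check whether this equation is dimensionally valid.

Yes

t (time) has dimensions [T].
F (force) has dimensions [L M T^-2].
p (momentum) has dimensions [L M T^-1].

Left side: [L M T^-1]
Right side: [L M T^-1]

Both sides have the same dimensions, so the equation is dimensionally consistent.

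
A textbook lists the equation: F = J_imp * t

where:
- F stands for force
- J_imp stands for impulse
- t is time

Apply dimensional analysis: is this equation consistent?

No

F (force) has dimensions [L M T^-2].
J_imp (impulse) has dimensions [L M T^-1].
t (time) has dimensions [T].

Left side: [L M T^-2]
Right side: [L M]

The two sides have different dimensions, so the equation is NOT dimensionally consistent.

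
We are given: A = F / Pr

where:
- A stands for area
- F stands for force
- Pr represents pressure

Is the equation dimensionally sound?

Yes

A (area) has dimensions [L^2].
F (force) has dimensions [L M T^-2].
Pr (pressure) has dimensions [L^-1 M T^-2].

Left side: [L^2]
Right side: [L^2]

Both sides have the same dimensions, so the equation is dimensionally consistent.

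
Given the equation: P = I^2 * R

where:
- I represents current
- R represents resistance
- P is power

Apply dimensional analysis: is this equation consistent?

Yes

I (current) has dimensions [I].
R (resistance) has dimensions [I^-2 L^2 M T^-3].
P (power) has dimensions [L^2 M T^-3].

Left side: [L^2 M T^-3]
Right side: [L^2 M T^-3]

Both sides have the same dimensions, so the equation is dimensionally consistent.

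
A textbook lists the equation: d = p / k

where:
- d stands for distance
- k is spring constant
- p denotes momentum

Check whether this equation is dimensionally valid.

No

d (distance) has dimensions [L].
k (spring constant) has dimensions [M T^-2].
p (momentum) has dimensions [L M T^-1].

Left side: [L]
Right side: [L T]

The two sides have different dimensions, so the equation is NOT dimensionally consistent.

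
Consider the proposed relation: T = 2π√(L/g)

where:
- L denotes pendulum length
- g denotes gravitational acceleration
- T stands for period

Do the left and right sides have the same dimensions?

Yes

L (pendulum length) has dimensions [L].
g (gravitational acceleration) has dimensions [L T^-2].
T (period) has dimensions [T].

Left side: [T]
Right side: [T]

Both sides have the same dimensions, so the equation is dimensionally consistent.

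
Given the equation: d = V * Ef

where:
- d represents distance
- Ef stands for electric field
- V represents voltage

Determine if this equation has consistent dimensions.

No

d (distance) has dimensions [L].
Ef (electric field) has dimensions [I^-1 L M T^-3].
V (voltage) has dimensions [I^-1 L^2 M T^-3].

Left side: [L]
Right side: [I^-2 L^3 M^2 T^-6]

The two sides have different dimensions, so the equation is NOT dimensionally consistent.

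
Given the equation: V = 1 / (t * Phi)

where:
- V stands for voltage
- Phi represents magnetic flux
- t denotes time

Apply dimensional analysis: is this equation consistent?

No

V (voltage) has dimensions [I^-1 L^2 M T^-3].
Phi (magnetic flux) has dimensions [I^-1 L^2 M T^-2].
t (time) has dimensions [T].

Left side: [I^-1 L^2 M T^-3]
Right side: [I L^-2 M^-1 T]

The two sides have different dimensions, so the equation is NOT dimensionally consistent.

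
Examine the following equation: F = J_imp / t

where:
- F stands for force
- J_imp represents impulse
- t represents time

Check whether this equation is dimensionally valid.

Yes

F (force) has dimensions [L M T^-2].
J_imp (impulse) has dimensions [L M T^-1].
t (time) has dimensions [T].

Left side: [L M T^-2]
Right side: [L M T^-2]

Both sides have the same dimensions, so the equation is dimensionally consistent.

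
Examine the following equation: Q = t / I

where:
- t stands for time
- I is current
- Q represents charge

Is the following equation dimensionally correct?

No

t (time) has dimensions [T].
I (current) has dimensions [I].
Q (charge) has dimensions [I T].

Left side: [I T]
Right side: [I^-1 T]

The two sides have different dimensions, so the equation is NOT dimensionally consistent.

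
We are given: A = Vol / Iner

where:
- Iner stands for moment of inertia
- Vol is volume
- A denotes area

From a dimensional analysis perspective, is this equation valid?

No

Iner (moment of inertia) has dimensions [L^2 M].
Vol (volume) has dimensions [L^3].
A (area) has dimensions [L^2].

Left side: [L^2]
Right side: [L M^-1]

The two sides have different dimensions, so the equation is NOT dimensionally consistent.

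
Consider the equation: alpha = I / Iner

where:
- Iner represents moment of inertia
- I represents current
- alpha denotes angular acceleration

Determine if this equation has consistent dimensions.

No

Iner (moment of inertia) has dimensions [L^2 M].
I (current) has dimensions [I].
alpha (angular acceleration) has dimensions [T^-2].

Left side: [T^-2]
Right side: [I L^-2 M^-1]

The two sides have different dimensions, so the equation is NOT dimensionally consistent.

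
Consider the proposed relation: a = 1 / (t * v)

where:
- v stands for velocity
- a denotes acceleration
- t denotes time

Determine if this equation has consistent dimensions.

No

v (velocity) has dimensions [L T^-1].
a (acceleration) has dimensions [L T^-2].
t (time) has dimensions [T].

Left side: [L T^-2]
Right side: [L^-1]

The two sides have different dimensions, so the equation is NOT dimensionally consistent.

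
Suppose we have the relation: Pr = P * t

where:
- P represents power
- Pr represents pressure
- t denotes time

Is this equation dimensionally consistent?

No

P (power) has dimensions [L^2 M T^-3].
Pr (pressure) has dimensions [L^-1 M T^-2].
t (time) has dimensions [T].

Left side: [L^-1 M T^-2]
Right side: [L^2 M T^-2]

The two sides have different dimensions, so the equation is NOT dimensionally consistent.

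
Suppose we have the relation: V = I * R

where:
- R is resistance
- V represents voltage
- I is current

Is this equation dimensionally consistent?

Yes

R (resistance) has dimensions [I^-2 L^2 M T^-3].
V (voltage) has dimensions [I^-1 L^2 M T^-3].
I (current) has dimensions [I].

Left side: [I^-1 L^2 M T^-3]
Right side: [I^-1 L^2 M T^-3]

Both sides have the same dimensions, so the equation is dimensionally consistent.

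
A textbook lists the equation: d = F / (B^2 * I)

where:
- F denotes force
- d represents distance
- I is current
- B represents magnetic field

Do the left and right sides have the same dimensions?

No

F (force) has dimensions [L M T^-2].
d (distance) has dimensions [L].
I (current) has dimensions [I].
B (magnetic field) has dimensions [I^-1 M T^-2].

Left side: [L]
Right side: [I L M^-1 T^2]

The two sides have different dimensions, so the equation is NOT dimensionally consistent.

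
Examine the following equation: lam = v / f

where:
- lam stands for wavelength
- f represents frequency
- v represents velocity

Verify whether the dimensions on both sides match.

Yes

lam (wavelength) has dimensions [L].
f (frequency) has dimensions [T^-1].
v (velocity) has dimensions [L T^-1].

Left side: [L]
Right side: [L]

Both sides have the same dimensions, so the equation is dimensionally consistent.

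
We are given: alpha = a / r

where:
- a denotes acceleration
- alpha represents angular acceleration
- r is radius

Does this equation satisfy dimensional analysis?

Yes

a (acceleration) has dimensions [L T^-2].
alpha (angular acceleration) has dimensions [T^-2].
r (radius) has dimensions [L].

Left side: [T^-2]
Right side: [T^-2]

Both sides have the same dimensions, so the equation is dimensionally consistent.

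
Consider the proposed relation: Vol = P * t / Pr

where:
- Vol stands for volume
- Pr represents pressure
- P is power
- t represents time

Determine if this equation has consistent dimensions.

Yes

Vol (volume) has dimensions [L^3].
Pr (pressure) has dimensions [L^-1 M T^-2].
P (power) has dimensions [L^2 M T^-3].
t (time) has dimensions [T].

Left side: [L^3]
Right side: [L^3]

Both sides have the same dimensions, so the equation is dimensionally consistent.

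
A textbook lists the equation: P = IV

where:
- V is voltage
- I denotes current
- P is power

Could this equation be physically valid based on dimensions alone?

Yes

V (voltage) has dimensions [I^-1 L^2 M T^-3].
I (current) has dimensions [I].
P (power) has dimensions [L^2 M T^-3].

Left side: [L^2 M T^-3]
Right side: [L^2 M T^-3]

Both sides have the same dimensions, so the equation is dimensionally consistent.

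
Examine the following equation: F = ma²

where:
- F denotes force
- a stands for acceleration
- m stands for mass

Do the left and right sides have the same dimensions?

No

F (force) has dimensions [L M T^-2].
a (acceleration) has dimensions [L T^-2].
m (mass) has dimensions [M].

Left side: [L M T^-2]
Right side: [L^2 M T^-4]

The two sides have different dimensions, so the equation is NOT dimensionally consistent.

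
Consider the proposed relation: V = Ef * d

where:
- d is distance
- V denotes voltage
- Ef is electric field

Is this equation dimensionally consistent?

Yes

d (distance) has dimensions [L].
V (voltage) has dimensions [I^-1 L^2 M T^-3].
Ef (electric field) has dimensions [I^-1 L M T^-3].

Left side: [I^-1 L^2 M T^-3]
Right side: [I^-1 L^2 M T^-3]

Both sides have the same dimensions, so the equation is dimensionally consistent.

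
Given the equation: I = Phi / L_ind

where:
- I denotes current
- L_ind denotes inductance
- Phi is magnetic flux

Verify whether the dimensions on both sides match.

Yes

I (current) has dimensions [I].
L_ind (inductance) has dimensions [I^-2 L^2 M T^-2].
Phi (magnetic flux) has dimensions [I^-1 L^2 M T^-2].

Left side: [I]
Right side: [I]

Both sides have the same dimensions, so the equation is dimensionally consistent.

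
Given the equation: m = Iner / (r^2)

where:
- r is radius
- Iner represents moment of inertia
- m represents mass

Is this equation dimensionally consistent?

Yes

r (radius) has dimensions [L].
Iner (moment of inertia) has dimensions [L^2 M].
m (mass) has dimensions [M].

Left side: [M]
Right side: [M]

Both sides have the same dimensions, so the equation is dimensionally consistent.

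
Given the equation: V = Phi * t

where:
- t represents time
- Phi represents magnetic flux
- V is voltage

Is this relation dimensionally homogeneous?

No

t (time) has dimensions [T].
Phi (magnetic flux) has dimensions [I^-1 L^2 M T^-2].
V (voltage) has dimensions [I^-1 L^2 M T^-3].

Left side: [I^-1 L^2 M T^-3]
Right side: [I^-1 L^2 M T^-1]

The two sides have different dimensions, so the equation is NOT dimensionally consistent.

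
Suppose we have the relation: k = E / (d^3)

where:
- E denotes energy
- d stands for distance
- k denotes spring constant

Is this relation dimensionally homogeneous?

No

E (energy) has dimensions [L^2 M T^-2].
d (distance) has dimensions [L].
k (spring constant) has dimensions [M T^-2].

Left side: [M T^-2]
Right side: [L^-1 M T^-2]

The two sides have different dimensions, so the equation is NOT dimensionally consistent.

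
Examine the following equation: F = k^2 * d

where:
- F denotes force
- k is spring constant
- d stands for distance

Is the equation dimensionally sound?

No

F (force) has dimensions [L M T^-2].
k (spring constant) has dimensions [M T^-2].
d (distance) has dimensions [L].

Left side: [L M T^-2]
Right side: [L M^2 T^-4]

The two sides have different dimensions, so the equation is NOT dimensionally consistent.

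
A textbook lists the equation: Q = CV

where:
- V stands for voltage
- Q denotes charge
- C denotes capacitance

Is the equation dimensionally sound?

Yes

V (voltage) has dimensions [I^-1 L^2 M T^-3].
Q (charge) has dimensions [I T].
C (capacitance) has dimensions [I^2 L^-2 M^-1 T^4].

Left side: [I T]
Right side: [I T]

Both sides have the same dimensions, so the equation is dimensionally consistent.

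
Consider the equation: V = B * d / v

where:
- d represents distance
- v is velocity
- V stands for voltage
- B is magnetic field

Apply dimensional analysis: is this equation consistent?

No

d (distance) has dimensions [L].
v (velocity) has dimensions [L T^-1].
V (voltage) has dimensions [I^-1 L^2 M T^-3].
B (magnetic field) has dimensions [I^-1 M T^-2].

Left side: [I^-1 L^2 M T^-3]
Right side: [I^-1 M T^-1]

The two sides have different dimensions, so the equation is NOT dimensionally consistent.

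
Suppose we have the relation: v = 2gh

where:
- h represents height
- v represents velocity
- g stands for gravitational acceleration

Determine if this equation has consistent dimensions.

No

h (height) has dimensions [L].
v (velocity) has dimensions [L T^-1].
g (gravitational acceleration) has dimensions [L T^-2].

Left side: [L T^-1]
Right side: [L^2 T^-2]

The two sides have different dimensions, so the equation is NOT dimensionally consistent.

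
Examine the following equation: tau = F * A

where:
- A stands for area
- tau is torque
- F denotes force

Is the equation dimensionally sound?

No

A (area) has dimensions [L^2].
tau (torque) has dimensions [L^2 M T^-2].
F (force) has dimensions [L M T^-2].

Left side: [L^2 M T^-2]
Right side: [L^3 M T^-2]

The two sides have different dimensions, so the equation is NOT dimensionally consistent.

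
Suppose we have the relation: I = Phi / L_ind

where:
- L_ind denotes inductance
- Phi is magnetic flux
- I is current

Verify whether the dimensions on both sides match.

Yes

L_ind (inductance) has dimensions [I^-2 L^2 M T^-2].
Phi (magnetic flux) has dimensions [I^-1 L^2 M T^-2].
I (current) has dimensions [I].

Left side: [I]
Right side: [I]

Both sides have the same dimensions, so the equation is dimensionally consistent.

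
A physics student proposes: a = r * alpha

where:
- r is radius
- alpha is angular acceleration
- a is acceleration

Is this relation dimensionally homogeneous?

Yes

r (radius) has dimensions [L].
alpha (angular acceleration) has dimensions [T^-2].
a (acceleration) has dimensions [L T^-2].

Left side: [L T^-2]
Right side: [L T^-2]

Both sides have the same dimensions, so the equation is dimensionally consistent.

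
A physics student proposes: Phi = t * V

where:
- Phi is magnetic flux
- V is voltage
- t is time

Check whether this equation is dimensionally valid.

Yes

Phi (magnetic flux) has dimensions [I^-1 L^2 M T^-2].
V (voltage) has dimensions [I^-1 L^2 M T^-3].
t (time) has dimensions [T].

Left side: [I^-1 L^2 M T^-2]
Right side: [I^-1 L^2 M T^-2]

Both sides have the same dimensions, so the equation is dimensionally consistent.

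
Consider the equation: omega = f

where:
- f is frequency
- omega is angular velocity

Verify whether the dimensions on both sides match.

Yes

f (frequency) has dimensions [T^-1].
omega (angular velocity) has dimensions [T^-1].

Left side: [T^-1]
Right side: [T^-1]

Both sides have the same dimensions, so the equation is dimensionally consistent.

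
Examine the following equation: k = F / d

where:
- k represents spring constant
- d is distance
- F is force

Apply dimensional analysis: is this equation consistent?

Yes

k (spring constant) has dimensions [M T^-2].
d (distance) has dimensions [L].
F (force) has dimensions [L M T^-2].

Left side: [M T^-2]
Right side: [M T^-2]

Both sides have the same dimensions, so the equation is dimensionally consistent.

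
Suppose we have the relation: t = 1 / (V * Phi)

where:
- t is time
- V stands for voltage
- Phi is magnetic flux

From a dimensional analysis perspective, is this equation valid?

No

t (time) has dimensions [T].
V (voltage) has dimensions [I^-1 L^2 M T^-3].
Phi (magnetic flux) has dimensions [I^-1 L^2 M T^-2].

Left side: [T]
Right side: [I^2 L^-4 M^-2 T^5]

The two sides have different dimensions, so the equation is NOT dimensionally consistent.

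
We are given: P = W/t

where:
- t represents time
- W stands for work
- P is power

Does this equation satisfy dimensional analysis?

Yes

t (time) has dimensions [T].
W (work) has dimensions [L^2 M T^-2].
P (power) has dimensions [L^2 M T^-3].

Left side: [L^2 M T^-3]
Right side: [L^2 M T^-3]

Both sides have the same dimensions, so the equation is dimensionally consistent.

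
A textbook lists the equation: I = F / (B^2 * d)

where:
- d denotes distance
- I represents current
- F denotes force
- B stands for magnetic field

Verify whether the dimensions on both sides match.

No

d (distance) has dimensions [L].
I (current) has dimensions [I].
F (force) has dimensions [L M T^-2].
B (magnetic field) has dimensions [I^-1 M T^-2].

Left side: [I]
Right side: [I^2 M^-1 T^2]

The two sides have different dimensions, so the equation is NOT dimensionally consistent.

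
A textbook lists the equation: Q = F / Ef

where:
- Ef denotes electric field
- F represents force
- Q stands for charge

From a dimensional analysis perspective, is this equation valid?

Yes

Ef (electric field) has dimensions [I^-1 L M T^-3].
F (force) has dimensions [L M T^-2].
Q (charge) has dimensions [I T].

Left side: [I T]
Right side: [I T]

Both sides have the same dimensions, so the equation is dimensionally consistent.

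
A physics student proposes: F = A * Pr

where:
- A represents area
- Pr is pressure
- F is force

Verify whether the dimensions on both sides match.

Yes

A (area) has dimensions [L^2].
Pr (pressure) has dimensions [L^-1 M T^-2].
F (force) has dimensions [L M T^-2].

Left side: [L M T^-2]
Right side: [L M T^-2]

Both sides have the same dimensions, so the equation is dimensionally consistent.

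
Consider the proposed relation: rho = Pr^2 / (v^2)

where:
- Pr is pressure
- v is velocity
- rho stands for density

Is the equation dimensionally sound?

No

Pr (pressure) has dimensions [L^-1 M T^-2].
v (velocity) has dimensions [L T^-1].
rho (density) has dimensions [L^-3 M].

Left side: [L^-3 M]
Right side: [L^-4 M^2 T^-2]

The two sides have different dimensions, so the equation is NOT dimensionally consistent.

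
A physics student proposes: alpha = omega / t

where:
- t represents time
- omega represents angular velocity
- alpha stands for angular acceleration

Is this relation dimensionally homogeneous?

Yes

t (time) has dimensions [T].
omega (angular velocity) has dimensions [T^-1].
alpha (angular acceleration) has dimensions [T^-2].

Left side: [T^-2]
Right side: [T^-2]

Both sides have the same dimensions, so the equation is dimensionally consistent.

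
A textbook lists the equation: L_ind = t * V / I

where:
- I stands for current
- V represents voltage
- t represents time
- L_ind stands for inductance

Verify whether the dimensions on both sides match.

Yes

I (current) has dimensions [I].
V (voltage) has dimensions [I^-1 L^2 M T^-3].
t (time) has dimensions [T].
L_ind (inductance) has dimensions [I^-2 L^2 M T^-2].

Left side: [I^-2 L^2 M T^-2]
Right side: [I^-2 L^2 M T^-2]

Both sides have the same dimensions, so the equation is dimensionally consistent.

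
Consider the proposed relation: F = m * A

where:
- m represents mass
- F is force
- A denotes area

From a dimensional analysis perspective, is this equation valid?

No

m (mass) has dimensions [M].
F (force) has dimensions [L M T^-2].
A (area) has dimensions [L^2].

Left side: [L M T^-2]
Right side: [L^2 M]

The two sides have different dimensions, so the equation is NOT dimensionally consistent.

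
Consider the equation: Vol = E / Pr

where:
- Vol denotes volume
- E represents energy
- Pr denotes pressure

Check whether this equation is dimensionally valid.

Yes

Vol (volume) has dimensions [L^3].
E (energy) has dimensions [L^2 M T^-2].
Pr (pressure) has dimensions [L^-1 M T^-2].

Left side: [L^3]
Right side: [L^3]

Both sides have the same dimensions, so the equation is dimensionally consistent.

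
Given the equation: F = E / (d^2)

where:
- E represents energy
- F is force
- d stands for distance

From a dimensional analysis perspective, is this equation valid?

No

E (energy) has dimensions [L^2 M T^-2].
F (force) has dimensions [L M T^-2].
d (distance) has dimensions [L].

Left side: [L M T^-2]
Right side: [M T^-2]

The two sides have different dimensions, so the equation is NOT dimensionally consistent.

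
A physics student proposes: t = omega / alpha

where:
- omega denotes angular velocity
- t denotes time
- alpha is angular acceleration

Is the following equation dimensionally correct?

Yes

omega (angular velocity) has dimensions [T^-1].
t (time) has dimensions [T].
alpha (angular acceleration) has dimensions [T^-2].

Left side: [T]
Right side: [T]

Both sides have the same dimensions, so the equation is dimensionally consistent.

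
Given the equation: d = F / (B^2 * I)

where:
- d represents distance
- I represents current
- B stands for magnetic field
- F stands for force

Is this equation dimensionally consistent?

No

d (distance) has dimensions [L].
I (current) has dimensions [I].
B (magnetic field) has dimensions [I^-1 M T^-2].
F (force) has dimensions [L M T^-2].

Left side: [L]
Right side: [I L M^-1 T^2]

The two sides have different dimensions, so the equation is NOT dimensionally consistent.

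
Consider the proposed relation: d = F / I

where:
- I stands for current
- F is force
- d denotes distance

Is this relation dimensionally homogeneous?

No

I (current) has dimensions [I].
F (force) has dimensions [L M T^-2].
d (distance) has dimensions [L].

Left side: [L]
Right side: [I^-1 L M T^-2]

The two sides have different dimensions, so the equation is NOT dimensionally consistent.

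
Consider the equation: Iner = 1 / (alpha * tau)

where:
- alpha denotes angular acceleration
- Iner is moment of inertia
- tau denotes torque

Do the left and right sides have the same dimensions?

No

alpha (angular acceleration) has dimensions [T^-2].
Iner (moment of inertia) has dimensions [L^2 M].
tau (torque) has dimensions [L^2 M T^-2].

Left side: [L^2 M]
Right side: [L^-2 M^-1 T^4]

The two sides have different dimensions, so the equation is NOT dimensionally consistent.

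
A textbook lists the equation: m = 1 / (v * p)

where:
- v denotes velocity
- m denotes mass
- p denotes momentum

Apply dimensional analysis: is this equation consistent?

No

v (velocity) has dimensions [L T^-1].
m (mass) has dimensions [M].
p (momentum) has dimensions [L M T^-1].

Left side: [M]
Right side: [L^-2 M^-1 T^2]

The two sides have different dimensions, so the equation is NOT dimensionally consistent.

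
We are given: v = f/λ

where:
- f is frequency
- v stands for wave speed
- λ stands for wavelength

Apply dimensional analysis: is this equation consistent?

No

f (frequency) has dimensions [T^-1].
v (wave speed) has dimensions [L T^-1].
λ (wavelength) has dimensions [L].

Left side: [L T^-1]
Right side: [L^-1 T^-1]

The two sides have different dimensions, so the equation is NOT dimensionally consistent.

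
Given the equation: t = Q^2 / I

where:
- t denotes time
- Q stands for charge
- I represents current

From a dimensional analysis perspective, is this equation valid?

No

t (time) has dimensions [T].
Q (charge) has dimensions [I T].
I (current) has dimensions [I].

Left side: [T]
Right side: [I T^2]

The two sides have different dimensions, so the equation is NOT dimensionally consistent.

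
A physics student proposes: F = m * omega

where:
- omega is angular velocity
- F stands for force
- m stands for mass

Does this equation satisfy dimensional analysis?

No

omega (angular velocity) has dimensions [T^-1].
F (force) has dimensions [L M T^-2].
m (mass) has dimensions [M].

Left side: [L M T^-2]
Right side: [M T^-1]

The two sides have different dimensions, so the equation is NOT dimensionally consistent.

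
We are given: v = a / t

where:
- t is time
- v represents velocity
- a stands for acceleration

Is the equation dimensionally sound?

No

t (time) has dimensions [T].
v (velocity) has dimensions [L T^-1].
a (acceleration) has dimensions [L T^-2].

Left side: [L T^-1]
Right side: [L T^-3]

The two sides have different dimensions, so the equation is NOT dimensionally consistent.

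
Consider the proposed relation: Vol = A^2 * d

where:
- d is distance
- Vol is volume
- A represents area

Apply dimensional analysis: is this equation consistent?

No

d (distance) has dimensions [L].
Vol (volume) has dimensions [L^3].
A (area) has dimensions [L^2].

Left side: [L^3]
Right side: [L^5]

The two sides have different dimensions, so the equation is NOT dimensionally consistent.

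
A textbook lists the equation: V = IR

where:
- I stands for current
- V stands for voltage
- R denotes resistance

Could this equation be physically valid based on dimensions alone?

Yes

I (current) has dimensions [I].
V (voltage) has dimensions [I^-1 L^2 M T^-3].
R (resistance) has dimensions [I^-2 L^2 M T^-3].

Left side: [I^-1 L^2 M T^-3]
Right side: [I^-1 L^2 M T^-3]

Both sides have the same dimensions, so the equation is dimensionally consistent.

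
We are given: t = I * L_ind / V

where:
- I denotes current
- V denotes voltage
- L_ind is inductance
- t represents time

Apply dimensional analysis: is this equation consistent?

Yes

I (current) has dimensions [I].
V (voltage) has dimensions [I^-1 L^2 M T^-3].
L_ind (inductance) has dimensions [I^-2 L^2 M T^-2].
t (time) has dimensions [T].

Left side: [T]
Right side: [T]

Both sides have the same dimensions, so the equation is dimensionally consistent.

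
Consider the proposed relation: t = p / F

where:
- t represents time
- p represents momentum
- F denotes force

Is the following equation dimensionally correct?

Yes

t (time) has dimensions [T].
p (momentum) has dimensions [L M T^-1].
F (force) has dimensions [L M T^-2].

Left side: [T]
Right side: [T]

Both sides have the same dimensions, so the equation is dimensionally consistent.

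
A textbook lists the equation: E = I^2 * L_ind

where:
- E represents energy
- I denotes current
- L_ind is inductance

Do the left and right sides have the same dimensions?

Yes

E (energy) has dimensions [L^2 M T^-2].
I (current) has dimensions [I].
L_ind (inductance) has dimensions [I^-2 L^2 M T^-2].

Left side: [L^2 M T^-2]
Right side: [L^2 M T^-2]

Both sides have the same dimensions, so the equation is dimensionally consistent.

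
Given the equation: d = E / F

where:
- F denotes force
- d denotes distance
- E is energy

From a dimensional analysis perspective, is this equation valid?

Yes

F (force) has dimensions [L M T^-2].
d (distance) has dimensions [L].
E (energy) has dimensions [L^2 M T^-2].

Left side: [L]
Right side: [L]

Both sides have the same dimensions, so the equation is dimensionally consistent.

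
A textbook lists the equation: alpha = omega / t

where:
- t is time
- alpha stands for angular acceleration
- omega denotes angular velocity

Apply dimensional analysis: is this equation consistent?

Yes

t (time) has dimensions [T].
alpha (angular acceleration) has dimensions [T^-2].
omega (angular velocity) has dimensions [T^-1].

Left side: [T^-2]
Right side: [T^-2]

Both sides have the same dimensions, so the equation is dimensionally consistent.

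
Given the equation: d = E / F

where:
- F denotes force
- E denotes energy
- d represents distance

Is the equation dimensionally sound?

Yes

F (force) has dimensions [L M T^-2].
E (energy) has dimensions [L^2 M T^-2].
d (distance) has dimensions [L].

Left side: [L]
Right side: [L]

Both sides have the same dimensions, so the equation is dimensionally consistent.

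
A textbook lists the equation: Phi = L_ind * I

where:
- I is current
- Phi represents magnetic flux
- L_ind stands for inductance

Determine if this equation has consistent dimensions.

Yes

I (current) has dimensions [I].
Phi (magnetic flux) has dimensions [I^-1 L^2 M T^-2].
L_ind (inductance) has dimensions [I^-2 L^2 M T^-2].

Left side: [I^-1 L^2 M T^-2]
Right side: [I^-1 L^2 M T^-2]

Both sides have the same dimensions, so the equation is dimensionally consistent.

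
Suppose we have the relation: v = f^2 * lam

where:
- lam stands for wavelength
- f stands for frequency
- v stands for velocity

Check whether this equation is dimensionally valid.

No

lam (wavelength) has dimensions [L].
f (frequency) has dimensions [T^-1].
v (velocity) has dimensions [L T^-1].

Left side: [L T^-1]
Right side: [L T^-2]

The two sides have different dimensions, so the equation is NOT dimensionally consistent.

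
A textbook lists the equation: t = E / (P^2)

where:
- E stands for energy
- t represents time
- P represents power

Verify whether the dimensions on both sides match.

No

E (energy) has dimensions [L^2 M T^-2].
t (time) has dimensions [T].
P (power) has dimensions [L^2 M T^-3].

Left side: [T]
Right side: [L^-2 M^-1 T^4]

The two sides have different dimensions, so the equation is NOT dimensionally consistent.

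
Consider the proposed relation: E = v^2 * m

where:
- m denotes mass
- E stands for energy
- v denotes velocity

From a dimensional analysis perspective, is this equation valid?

Yes

m (mass) has dimensions [M].
E (energy) has dimensions [L^2 M T^-2].
v (velocity) has dimensions [L T^-1].

Left side: [L^2 M T^-2]
Right side: [L^2 M T^-2]

Both sides have the same dimensions, so the equation is dimensionally consistent.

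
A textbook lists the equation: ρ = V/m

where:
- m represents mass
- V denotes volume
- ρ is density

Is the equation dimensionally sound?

No

m (mass) has dimensions [M].
V (volume) has dimensions [L^3].
ρ (density) has dimensions [L^-3 M].

Left side: [L^-3 M]
Right side: [L^3 M^-1]

The two sides have different dimensions, so the equation is NOT dimensionally consistent.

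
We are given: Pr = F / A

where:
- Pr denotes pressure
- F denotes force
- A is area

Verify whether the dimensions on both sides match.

Yes

Pr (pressure) has dimensions [L^-1 M T^-2].
F (force) has dimensions [L M T^-2].
A (area) has dimensions [L^2].

Left side: [L^-1 M T^-2]
Right side: [L^-1 M T^-2]

Both sides have the same dimensions, so the equation is dimensionally consistent.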